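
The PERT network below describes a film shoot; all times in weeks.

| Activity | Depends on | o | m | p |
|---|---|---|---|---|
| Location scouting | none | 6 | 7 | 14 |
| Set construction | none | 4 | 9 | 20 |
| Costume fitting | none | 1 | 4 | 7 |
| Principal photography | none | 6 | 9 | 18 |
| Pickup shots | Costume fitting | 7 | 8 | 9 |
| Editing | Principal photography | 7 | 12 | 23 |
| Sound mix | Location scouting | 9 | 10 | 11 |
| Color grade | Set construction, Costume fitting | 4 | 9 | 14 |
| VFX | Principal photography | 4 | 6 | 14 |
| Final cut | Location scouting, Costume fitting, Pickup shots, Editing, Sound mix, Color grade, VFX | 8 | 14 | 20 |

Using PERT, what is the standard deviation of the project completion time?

3.89 weeks

te_Location scouting = (6 + 4·7 + 14)/6 = 48/6 = 8; σ²_Location scouting = ((14−6)/6)² = 1.778
te_Set construction = (4 + 4·9 + 20)/6 = 60/6 = 10; σ²_Set construction = ((20−4)/6)² = 7.111
te_Costume fitting = (1 + 4·4 + 7)/6 = 24/6 = 4; σ²_Costume fitting = ((7−1)/6)² = 1.000
te_Principal photography = (6 + 4·9 + 18)/6 = 60/6 = 10; σ²_Principal photography = ((18−6)/6)² = 4.000
te_Pickup shots = (7 + 4·8 + 9)/6 = 48/6 = 8; σ²_Pickup shots = ((9−7)/6)² = 0.111
te_Editing = (7 + 4·12 + 23)/6 = 78/6 = 13; σ²_Editing = ((23−7)/6)² = 7.111
te_Sound mix = (9 + 4·10 + 11)/6 = 60/6 = 10; σ²_Sound mix = ((11−9)/6)² = 0.111
te_Color grade = (4 + 4·9 + 14)/6 = 54/6 = 9; σ²_Color grade = ((14−4)/6)² = 2.778
te_VFX = (4 + 4·6 + 14)/6 = 42/6 = 7; σ²_VFX = ((14−4)/6)² = 2.778
te_Final cut = (8 + 4·14 + 20)/6 = 84/6 = 14; σ²_Final cut = ((20−8)/6)² = 4.000

Forward pass:
ES_Location scouting = 0; EF_Location scouting = 8
ES_Set construction = 0; EF_Set construction = 10
ES_Costume fitting = 0; EF_Costume fitting = 4
ES_Principal photography = 0; EF_Principal photography = 10
ES_Pickup shots = 4; EF_Pickup shots = 4+8 = 12
ES_Editing = 10; EF_Editing = 10+13 = 23
ES_Sound mix = 8; EF_Sound mix = 8+10 = 18
ES_Color grade = max(EF_Set construction=10, EF_Costume fitting=4) = 10; EF_Color grade = 10+9 = 19
ES_VFX = 10; EF_VFX = 10+7 = 17
ES_Final cut = max(EF_Location scouting=8, EF_Costume fitting=4, EF_Pickup shots=12, EF_Editing=23, EF_Sound mix=18, EF_Color grade=19, EF_VFX=17) = 23; EF_Final cut = 23+14 = 37
Expected project duration μ = 37 weeks. Critical path: Principal photography → Editing → Final cut.

Variance along critical path = 4.000 + 7.111 + 4.000 = 15.111
σ = √15.111 = 3.887 weeks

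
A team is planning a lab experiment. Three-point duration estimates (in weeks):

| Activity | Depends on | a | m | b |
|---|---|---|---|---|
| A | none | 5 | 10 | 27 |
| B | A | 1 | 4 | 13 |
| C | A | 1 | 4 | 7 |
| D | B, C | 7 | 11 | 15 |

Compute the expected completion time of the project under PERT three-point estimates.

te_A = (5 + 4·10 + 27)/6 = 72/6 = 12
te_B = (1 + 4·4 + 13)/6 = 30/6 = 5
te_C = (1 + 4·4 + 7)/6 = 24/6 = 4
te_D = (7 + 4·11 + 15)/6 = 66/6 = 11

Forward pass:
ES_A = 0; EF_A = 12
ES_B = 12; EF_B = 12+5 = 17
ES_C = 12; EF_C = 12+4 = 16
ES_D = max(EF_B=17, EF_C=16) = 17; EF_D = 17+11 = 28
Expected project duration μ = 28 weeks. Critical path: A → B → D.

28 weeks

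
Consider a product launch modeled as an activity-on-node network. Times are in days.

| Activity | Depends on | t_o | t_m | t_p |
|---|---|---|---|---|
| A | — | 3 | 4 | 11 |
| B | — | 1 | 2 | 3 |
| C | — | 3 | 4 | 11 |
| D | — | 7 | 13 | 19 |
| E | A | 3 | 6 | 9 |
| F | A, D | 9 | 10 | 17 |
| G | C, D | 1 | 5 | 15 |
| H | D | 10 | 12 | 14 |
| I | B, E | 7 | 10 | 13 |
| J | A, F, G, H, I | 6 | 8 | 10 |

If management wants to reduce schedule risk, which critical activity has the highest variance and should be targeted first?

te_A = (3 + 4·4 + 11)/6 = 30/6 = 5; σ²_A = ((11−3)/6)² = 1.778
te_B = (1 + 4·2 + 3)/6 = 12/6 = 2; σ²_B = ((3−1)/6)² = 0.111
te_C = (3 + 4·4 + 11)/6 = 30/6 = 5; σ²_C = ((11−3)/6)² = 1.778
te_D = (7 + 4·13 + 19)/6 = 78/6 = 13; σ²_D = ((19−7)/6)² = 4.000
te_E = (3 + 4·6 + 9)/6 = 36/6 = 6; σ²_E = ((9−3)/6)² = 1.000
te_F = (9 + 4·10 + 17)/6 = 66/6 = 11; σ²_F = ((17−9)/6)² = 1.778
te_G = (1 + 4·5 + 15)/6 = 36/6 = 6; σ²_G = ((15−1)/6)² = 5.444
te_H = (10 + 4·12 + 14)/6 = 72/6 = 12; σ²_H = ((14−10)/6)² = 0.444
te_I = (7 + 4·10 + 13)/6 = 60/6 = 10; σ²_I = ((13−7)/6)² = 1.000
te_J = (6 + 4·8 + 10)/6 = 48/6 = 8; σ²_J = ((10−6)/6)² = 0.444

Forward pass:
ES_A = 0; EF_A = 5
ES_B = 0; EF_B = 2
ES_C = 0; EF_C = 5
ES_D = 0; EF_D = 13
ES_E = 5; EF_E = 5+6 = 11
ES_F = max(EF_A=5, EF_D=13) = 13; EF_F = 13+11 = 24
ES_G = max(EF_C=5, EF_D=13) = 13; EF_G = 13+6 = 19
ES_H = 13; EF_H = 13+12 = 25
ES_I = max(EF_B=2, EF_E=11) = 11; EF_I = 11+10 = 21
ES_J = max(EF_A=5, EF_F=24, EF_G=19, EF_H=25, EF_I=21) = 25; EF_J = 25+8 = 33
Expected project duration μ = 33 days. Critical path: D → H → J.

Variances on critical path: σ²_D=4.000, σ²_H=0.444, σ²_J=0.444.
Largest is σ²_D = 4.000.

D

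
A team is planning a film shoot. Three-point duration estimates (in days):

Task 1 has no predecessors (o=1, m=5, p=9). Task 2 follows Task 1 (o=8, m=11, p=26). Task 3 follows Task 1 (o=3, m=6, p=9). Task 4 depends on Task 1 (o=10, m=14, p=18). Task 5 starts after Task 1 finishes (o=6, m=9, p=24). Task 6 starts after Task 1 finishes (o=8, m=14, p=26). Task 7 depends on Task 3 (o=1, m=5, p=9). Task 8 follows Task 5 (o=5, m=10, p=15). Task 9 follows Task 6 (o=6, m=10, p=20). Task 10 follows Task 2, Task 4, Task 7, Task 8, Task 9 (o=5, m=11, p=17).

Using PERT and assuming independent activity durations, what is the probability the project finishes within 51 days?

0.977

te_Task 1 = (1 + 4·5 + 9)/6 = 30/6 = 5; σ²_Task 1 = ((9−1)/6)² = 1.778
te_Task 2 = (8 + 4·11 + 26)/6 = 78/6 = 13; σ²_Task 2 = ((26−8)/6)² = 9.000
te_Task 3 = (3 + 4·6 + 9)/6 = 36/6 = 6; σ²_Task 3 = ((9−3)/6)² = 1.000
te_Task 4 = (10 + 4·14 + 18)/6 = 84/6 = 14; σ²_Task 4 = ((18−10)/6)² = 1.778
te_Task 5 = (6 + 4·9 + 24)/6 = 66/6 = 11; σ²_Task 5 = ((24−6)/6)² = 9.000
te_Task 6 = (8 + 4·14 + 26)/6 = 90/6 = 15; σ²_Task 6 = ((26−8)/6)² = 9.000
te_Task 7 = (1 + 4·5 + 9)/6 = 30/6 = 5; σ²_Task 7 = ((9−1)/6)² = 1.778
te_Task 8 = (5 + 4·10 + 15)/6 = 60/6 = 10; σ²_Task 8 = ((15−5)/6)² = 2.778
te_Task 9 = (6 + 4·10 + 20)/6 = 66/6 = 11; σ²_Task 9 = ((20−6)/6)² = 5.444
te_Task 10 = (5 + 4·11 + 17)/6 = 66/6 = 11; σ²_Task 10 = ((17−5)/6)² = 4.000

Forward pass:
ES_Task 1 = 0; EF_Task 1 = 5
ES_Task 2 = 5; EF_Task 2 = 5+13 = 18
ES_Task 3 = 5; EF_Task 3 = 5+6 = 11
ES_Task 4 = 5; EF_Task 4 = 5+14 = 19
ES_Task 5 = 5; EF_Task 5 = 5+11 = 16
ES_Task 6 = 5; EF_Task 6 = 5+15 = 20
ES_Task 7 = 11; EF_Task 7 = 11+5 = 16
ES_Task 8 = 16; EF_Task 8 = 16+10 = 26
ES_Task 9 = 20; EF_Task 9 = 20+11 = 31
ES_Task 10 = max(EF_Task 2=18, EF_Task 4=19, EF_Task 7=16, EF_Task 8=26, EF_Task 9=31) = 31; EF_Task 10 = 31+11 = 42
Expected project duration μ = 42 days. Critical path: Task 1 → Task 6 → Task 9 → Task 10.

Variance along critical path = 1.778 + 9.000 + 5.444 + 4.000 = 20.222; σ = √20.222 = 4.497 days.
Z = (51 − 42) / 4.497 = 2.001
P(T ≤ 51) = Φ(2.001) ≈ 0.977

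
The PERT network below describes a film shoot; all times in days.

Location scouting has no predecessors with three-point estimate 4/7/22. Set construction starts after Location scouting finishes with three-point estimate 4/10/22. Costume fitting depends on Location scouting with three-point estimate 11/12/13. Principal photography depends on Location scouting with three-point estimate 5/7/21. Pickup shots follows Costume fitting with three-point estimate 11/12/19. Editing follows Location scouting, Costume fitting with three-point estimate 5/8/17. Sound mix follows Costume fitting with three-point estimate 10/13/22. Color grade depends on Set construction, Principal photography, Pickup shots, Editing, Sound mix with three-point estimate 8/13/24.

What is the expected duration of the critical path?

49 days

te_Location scouting = (4 + 4·7 + 22)/6 = 54/6 = 9
te_Set construction = (4 + 4·10 + 22)/6 = 66/6 = 11
te_Costume fitting = (11 + 4·12 + 13)/6 = 72/6 = 12
te_Principal photography = (5 + 4·7 + 21)/6 = 54/6 = 9
te_Pickup shots = (11 + 4·12 + 19)/6 = 78/6 = 13
te_Editing = (5 + 4·8 + 17)/6 = 54/6 = 9
te_Sound mix = (10 + 4·13 + 22)/6 = 84/6 = 14
te_Color grade = (8 + 4·13 + 24)/6 = 84/6 = 14

Forward pass:
ES_Location scouting = 0; EF_Location scouting = 9
ES_Set construction = 9; EF_Set construction = 9+11 = 20
ES_Costume fitting = 9; EF_Costume fitting = 9+12 = 21
ES_Principal photography = 9; EF_Principal photography = 9+9 = 18
ES_Pickup shots = 21; EF_Pickup shots = 21+13 = 34
ES_Editing = max(EF_Location scouting=9, EF_Costume fitting=21) = 21; EF_Editing = 21+9 = 30
ES_Sound mix = 21; EF_Sound mix = 21+14 = 35
ES_Color grade = max(EF_Set construction=20, EF_Principal photography=18, EF_Pickup shots=34, EF_Editing=30, EF_Sound mix=35) = 35; EF_Color grade = 35+14 = 49
Expected project duration μ = 49 days. Critical path: Location scouting → Costume fitting → Sound mix → Color grade.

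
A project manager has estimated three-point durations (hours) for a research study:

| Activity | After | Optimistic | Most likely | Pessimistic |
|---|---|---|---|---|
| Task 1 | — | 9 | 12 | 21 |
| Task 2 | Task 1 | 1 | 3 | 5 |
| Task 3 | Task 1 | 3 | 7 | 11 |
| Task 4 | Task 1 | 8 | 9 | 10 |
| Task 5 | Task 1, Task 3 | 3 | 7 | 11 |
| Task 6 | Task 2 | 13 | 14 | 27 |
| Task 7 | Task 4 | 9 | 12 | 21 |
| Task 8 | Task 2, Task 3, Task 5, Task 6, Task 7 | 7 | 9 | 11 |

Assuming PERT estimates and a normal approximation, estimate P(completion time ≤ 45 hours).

0.634

te_Task 1 = (9 + 4·12 + 21)/6 = 78/6 = 13; σ²_Task 1 = ((21−9)/6)² = 4.000
te_Task 2 = (1 + 4·3 + 5)/6 = 18/6 = 3; σ²_Task 2 = ((5−1)/6)² = 0.444
te_Task 3 = (3 + 4·7 + 11)/6 = 42/6 = 7; σ²_Task 3 = ((11−3)/6)² = 1.778
te_Task 4 = (8 + 4·9 + 10)/6 = 54/6 = 9; σ²_Task 4 = ((10−8)/6)² = 0.111
te_Task 5 = (3 + 4·7 + 11)/6 = 42/6 = 7; σ²_Task 5 = ((11−3)/6)² = 1.778
te_Task 6 = (13 + 4·14 + 27)/6 = 96/6 = 16; σ²_Task 6 = ((27−13)/6)² = 5.444
te_Task 7 = (9 + 4·12 + 21)/6 = 78/6 = 13; σ²_Task 7 = ((21−9)/6)² = 4.000
te_Task 8 = (7 + 4·9 + 11)/6 = 54/6 = 9; σ²_Task 8 = ((11−7)/6)² = 0.444

Forward pass:
ES_Task 1 = 0; EF_Task 1 = 13
ES_Task 2 = 13; EF_Task 2 = 13+3 = 16
ES_Task 3 = 13; EF_Task 3 = 13+7 = 20
ES_Task 4 = 13; EF_Task 4 = 13+9 = 22
ES_Task 5 = max(EF_Task 1=13, EF_Task 3=20) = 20; EF_Task 5 = 20+7 = 27
ES_Task 6 = 16; EF_Task 6 = 16+16 = 32
ES_Task 7 = 22; EF_Task 7 = 22+13 = 35
ES_Task 8 = max(EF_Task 2=16, EF_Task 3=20, EF_Task 5=27, EF_Task 6=32, EF_Task 7=35) = 35; EF_Task 8 = 35+9 = 44
Expected project duration μ = 44 hours. Critical path: Task 1 → Task 4 → Task 7 → Task 8.

Variance along critical path = 4.000 + 0.111 + 4.000 + 0.444 = 8.556; σ = √8.556 = 2.925 hours.
Z = (45 − 44) / 2.925 = 0.342
P(T ≤ 45) = Φ(0.342) ≈ 0.634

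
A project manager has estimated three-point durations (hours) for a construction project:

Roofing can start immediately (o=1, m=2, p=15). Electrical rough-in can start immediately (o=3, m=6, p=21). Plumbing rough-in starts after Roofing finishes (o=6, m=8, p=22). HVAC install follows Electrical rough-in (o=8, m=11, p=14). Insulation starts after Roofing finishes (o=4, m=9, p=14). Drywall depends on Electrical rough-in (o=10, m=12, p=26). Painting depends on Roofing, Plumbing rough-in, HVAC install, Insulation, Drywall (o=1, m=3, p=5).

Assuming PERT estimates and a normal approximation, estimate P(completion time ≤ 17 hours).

0.025

te_Roofing = (1 + 4·2 + 15)/6 = 24/6 = 4; σ²_Roofing = ((15−1)/6)² = 5.444
te_Electrical rough-in = (3 + 4·6 + 21)/6 = 48/6 = 8; σ²_Electrical rough-in = ((21−3)/6)² = 9.000
te_Plumbing rough-in = (6 + 4·8 + 22)/6 = 60/6 = 10; σ²_Plumbing rough-in = ((22−6)/6)² = 7.111
te_HVAC install = (8 + 4·11 + 14)/6 = 66/6 = 11; σ²_HVAC install = ((14−8)/6)² = 1.000
te_Insulation = (4 + 4·9 + 14)/6 = 54/6 = 9; σ²_Insulation = ((14−4)/6)² = 2.778
te_Drywall = (10 + 4·12 + 26)/6 = 84/6 = 14; σ²_Drywall = ((26−10)/6)² = 7.111
te_Painting = (1 + 4·3 + 5)/6 = 18/6 = 3; σ²_Painting = ((5−1)/6)² = 0.444

Forward pass:
ES_Roofing = 0; EF_Roofing = 4
ES_Electrical rough-in = 0; EF_Electrical rough-in = 8
ES_Plumbing rough-in = 4; EF_Plumbing rough-in = 4+10 = 14
ES_HVAC install = 8; EF_HVAC install = 8+11 = 19
ES_Insulation = 4; EF_Insulation = 4+9 = 13
ES_Drywall = 8; EF_Drywall = 8+14 = 22
ES_Painting = max(EF_Roofing=4, EF_Plumbing rough-in=14, EF_HVAC install=19, EF_Insulation=13, EF_Drywall=22) = 22; EF_Painting = 22+3 = 25
Expected project duration μ = 25 hours. Critical path: Electrical rough-in → Drywall → Painting.

Variance along critical path = 9.000 + 7.111 + 0.444 = 16.556; σ = √16.556 = 4.069 hours.
Z = (17 − 25) / 4.069 = -1.966
P(T ≤ 17) = Φ(-1.966) ≈ 0.025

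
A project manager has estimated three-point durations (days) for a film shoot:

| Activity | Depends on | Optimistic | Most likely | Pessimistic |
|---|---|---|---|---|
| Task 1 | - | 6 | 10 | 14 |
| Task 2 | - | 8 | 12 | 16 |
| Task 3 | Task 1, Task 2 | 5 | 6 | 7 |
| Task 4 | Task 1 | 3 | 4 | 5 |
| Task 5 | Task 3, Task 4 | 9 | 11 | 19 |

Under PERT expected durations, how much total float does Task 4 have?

4 days

te_Task 1 = (6 + 4·10 + 14)/6 = 60/6 = 10
te_Task 2 = (8 + 4·12 + 16)/6 = 72/6 = 12
te_Task 3 = (5 + 4·6 + 7)/6 = 36/6 = 6
te_Task 4 = (3 + 4·4 + 5)/6 = 24/6 = 4
te_Task 5 = (9 + 4·11 + 19)/6 = 72/6 = 12

Forward pass:
ES_Task 1 = 0; EF_Task 1 = 10
ES_Task 2 = 0; EF_Task 2 = 12
ES_Task 3 = max(EF_Task 1=10, EF_Task 2=12) = 12; EF_Task 3 = 12+6 = 18
ES_Task 4 = 10; EF_Task 4 = 10+4 = 14
ES_Task 5 = max(EF_Task 3=18, EF_Task 4=14) = 18; EF_Task 5 = 18+12 = 30
Expected project duration μ = 30 days. Critical path: Task 2 → Task 3 → Task 5.

Backward pass:
LF_Task 5 = 30; LS_Task 5 = 30−12 = 18
LF_Task 4 = LS_Task 5 = 18; LS_Task 4 = 18−4 = 14
LF_Task 3 = LS_Task 5 = 18; LS_Task 3 = 18−6 = 12
LF_Task 2 = LS_Task 3 = 12; LS_Task 2 = 12−12 = 0
LF_Task 1 = min(LS_Task 3=12, LS_Task 4=14) = 12; LS_Task 1 = 12−10 = 2
Slack_Task 4 = LS_Task 4 − ES_Task 4 = 14 − 10 = 4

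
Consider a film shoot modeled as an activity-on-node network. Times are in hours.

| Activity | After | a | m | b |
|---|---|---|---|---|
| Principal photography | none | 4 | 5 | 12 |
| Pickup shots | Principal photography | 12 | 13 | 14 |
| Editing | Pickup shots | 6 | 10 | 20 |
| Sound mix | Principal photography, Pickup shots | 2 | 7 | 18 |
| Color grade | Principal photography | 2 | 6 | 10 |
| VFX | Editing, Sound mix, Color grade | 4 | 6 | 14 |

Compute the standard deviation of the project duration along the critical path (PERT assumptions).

3.18 hours

te_Principal photography = (4 + 4·5 + 12)/6 = 36/6 = 6; σ²_Principal photography = ((12−4)/6)² = 1.778
te_Pickup shots = (12 + 4·13 + 14)/6 = 78/6 = 13; σ²_Pickup shots = ((14−12)/6)² = 0.111
te_Editing = (6 + 4·10 + 20)/6 = 66/6 = 11; σ²_Editing = ((20−6)/6)² = 5.444
te_Sound mix = (2 + 4·7 + 18)/6 = 48/6 = 8; σ²_Sound mix = ((18−2)/6)² = 7.111
te_Color grade = (2 + 4·6 + 10)/6 = 36/6 = 6; σ²_Color grade = ((10−2)/6)² = 1.778
te_VFX = (4 + 4·6 + 14)/6 = 42/6 = 7; σ²_VFX = ((14−4)/6)² = 2.778

Forward pass:
ES_Principal photography = 0; EF_Principal photography = 6
ES_Pickup shots = 6; EF_Pickup shots = 6+13 = 19
ES_Editing = 19; EF_Editing = 19+11 = 30
ES_Sound mix = max(EF_Principal photography=6, EF_Pickup shots=19) = 19; EF_Sound mix = 19+8 = 27
ES_Color grade = 6; EF_Color grade = 6+6 = 12
ES_VFX = max(EF_Editing=30, EF_Sound mix=27, EF_Color grade=12) = 30; EF_VFX = 30+7 = 37
Expected project duration μ = 37 hours. Critical path: Principal photography → Pickup shots → Editing → VFX.

Variance along critical path = 1.778 + 0.111 + 5.444 + 2.778 = 10.111
σ = √10.111 = 3.180 hours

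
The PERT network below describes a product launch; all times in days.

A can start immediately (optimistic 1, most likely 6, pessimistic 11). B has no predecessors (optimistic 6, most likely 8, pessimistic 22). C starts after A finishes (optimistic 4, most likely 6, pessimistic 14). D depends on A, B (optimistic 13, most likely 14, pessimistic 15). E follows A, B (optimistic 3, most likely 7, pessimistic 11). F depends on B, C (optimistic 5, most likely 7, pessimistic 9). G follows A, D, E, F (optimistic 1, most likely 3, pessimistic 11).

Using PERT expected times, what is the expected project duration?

te_A = (1 + 4·6 + 11)/6 = 36/6 = 6
te_B = (6 + 4·8 + 22)/6 = 60/6 = 10
te_C = (4 + 4·6 + 14)/6 = 42/6 = 7
te_D = (13 + 4·14 + 15)/6 = 84/6 = 14
te_E = (3 + 4·7 + 11)/6 = 42/6 = 7
te_F = (5 + 4·7 + 9)/6 = 42/6 = 7
te_G = (1 + 4·3 + 11)/6 = 24/6 = 4

Forward pass:
ES_A = 0; EF_A = 6
ES_B = 0; EF_B = 10
ES_C = 6; EF_C = 6+7 = 13
ES_D = max(EF_A=6, EF_B=10) = 10; EF_D = 10+14 = 24
ES_E = max(EF_A=6, EF_B=10) = 10; EF_E = 10+7 = 17
ES_F = max(EF_B=10, EF_C=13) = 13; EF_F = 13+7 = 20
ES_G = max(EF_A=6, EF_D=24, EF_E=17, EF_F=20) = 24; EF_G = 24+4 = 28
Expected project duration μ = 28 days. Critical path: B → D → G.

28 days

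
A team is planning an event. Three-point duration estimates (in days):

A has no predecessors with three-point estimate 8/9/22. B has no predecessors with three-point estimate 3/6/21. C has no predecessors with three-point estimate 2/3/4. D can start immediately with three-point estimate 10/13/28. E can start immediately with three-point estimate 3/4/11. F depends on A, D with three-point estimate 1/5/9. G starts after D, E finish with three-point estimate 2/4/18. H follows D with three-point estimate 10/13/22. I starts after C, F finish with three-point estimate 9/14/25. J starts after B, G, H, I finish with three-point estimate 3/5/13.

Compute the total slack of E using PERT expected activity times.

24 days

te_A = (8 + 4·9 + 22)/6 = 66/6 = 11
te_B = (3 + 4·6 + 21)/6 = 48/6 = 8
te_C = (2 + 4·3 + 4)/6 = 18/6 = 3
te_D = (10 + 4·13 + 28)/6 = 90/6 = 15
te_E = (3 + 4·4 + 11)/6 = 30/6 = 5
te_F = (1 + 4·5 + 9)/6 = 30/6 = 5
te_G = (2 + 4·4 + 18)/6 = 36/6 = 6
te_H = (10 + 4·13 + 22)/6 = 84/6 = 14
te_I = (9 + 4·14 + 25)/6 = 90/6 = 15
te_J = (3 + 4·5 + 13)/6 = 36/6 = 6

Forward pass:
ES_A = 0; EF_A = 11
ES_B = 0; EF_B = 8
ES_C = 0; EF_C = 3
ES_D = 0; EF_D = 15
ES_E = 0; EF_E = 5
ES_F = max(EF_A=11, EF_D=15) = 15; EF_F = 15+5 = 20
ES_G = max(EF_D=15, EF_E=5) = 15; EF_G = 15+6 = 21
ES_H = 15; EF_H = 15+14 = 29
ES_I = max(EF_C=3, EF_F=20) = 20; EF_I = 20+15 = 35
ES_J = max(EF_B=8, EF_G=21, EF_H=29, EF_I=35) = 35; EF_J = 35+6 = 41
Expected project duration μ = 41 days. Critical path: D → F → I → J.

Backward pass:
LF_J = 41; LS_J = 41−6 = 35
LF_I = LS_J = 35; LS_I = 35−15 = 20
LF_H = LS_J = 35; LS_H = 35−14 = 21
LF_G = LS_J = 35; LS_G = 35−6 = 29
LF_F = LS_I = 20; LS_F = 20−5 = 15
LF_E = LS_G = 29; LS_E = 29−5 = 24
LF_D = min(LS_F=15, LS_G=29, LS_H=21) = 15; LS_D = 15−15 = 0
LF_C = LS_I = 20; LS_C = 20−3 = 17
LF_B = LS_J = 35; LS_B = 35−8 = 27
LF_A = LS_F = 15; LS_A = 15−11 = 4
Slack_E = LS_E − ES_E = 24 − 0 = 24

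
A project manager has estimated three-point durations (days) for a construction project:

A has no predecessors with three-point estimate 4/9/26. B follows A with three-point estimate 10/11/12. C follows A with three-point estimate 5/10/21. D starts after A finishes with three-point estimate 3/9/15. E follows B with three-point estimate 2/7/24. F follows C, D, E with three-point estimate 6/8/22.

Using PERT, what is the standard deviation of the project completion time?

te_A = (4 + 4·9 + 26)/6 = 66/6 = 11; σ²_A = ((26−4)/6)² = 13.444
te_B = (10 + 4·11 + 12)/6 = 66/6 = 11; σ²_B = ((12−10)/6)² = 0.111
te_C = (5 + 4·10 + 21)/6 = 66/6 = 11; σ²_C = ((21−5)/6)² = 7.111
te_D = (3 + 4·9 + 15)/6 = 54/6 = 9; σ²_D = ((15−3)/6)² = 4.000
te_E = (2 + 4·7 + 24)/6 = 54/6 = 9; σ²_E = ((24−2)/6)² = 13.444
te_F = (6 + 4·8 + 22)/6 = 60/6 = 10; σ²_F = ((22−6)/6)² = 7.111

Forward pass:
ES_A = 0; EF_A = 11
ES_B = 11; EF_B = 11+11 = 22
ES_C = 11; EF_C = 11+11 = 22
ES_D = 11; EF_D = 11+9 = 20
ES_E = 22; EF_E = 22+9 = 31
ES_F = max(EF_C=22, EF_D=20, EF_E=31) = 31; EF_F = 31+10 = 41
Expected project duration μ = 41 days. Critical path: A → B → E → F.

Variance along critical path = 13.444 + 0.111 + 13.444 + 7.111 = 34.111
σ = √34.111 = 5.840 days

5.84 days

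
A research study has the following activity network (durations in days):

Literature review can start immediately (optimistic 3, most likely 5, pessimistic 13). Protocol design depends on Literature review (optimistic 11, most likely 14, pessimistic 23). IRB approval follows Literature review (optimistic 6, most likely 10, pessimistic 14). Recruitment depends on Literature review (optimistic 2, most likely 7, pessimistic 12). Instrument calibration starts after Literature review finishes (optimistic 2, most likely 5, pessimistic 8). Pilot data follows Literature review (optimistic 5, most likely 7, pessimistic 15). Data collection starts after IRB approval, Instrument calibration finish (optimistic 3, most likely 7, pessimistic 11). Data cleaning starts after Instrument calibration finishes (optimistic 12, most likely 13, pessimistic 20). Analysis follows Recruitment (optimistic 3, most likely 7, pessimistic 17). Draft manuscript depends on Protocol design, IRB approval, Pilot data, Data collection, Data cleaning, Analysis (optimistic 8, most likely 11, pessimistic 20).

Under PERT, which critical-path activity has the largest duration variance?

Draft manuscript

te_Literature review = (3 + 4·5 + 13)/6 = 36/6 = 6; σ²_Literature review = ((13−3)/6)² = 2.778
te_Protocol design = (11 + 4·14 + 23)/6 = 90/6 = 15; σ²_Protocol design = ((23−11)/6)² = 4.000
te_IRB approval = (6 + 4·10 + 14)/6 = 60/6 = 10; σ²_IRB approval = ((14−6)/6)² = 1.778
te_Recruitment = (2 + 4·7 + 12)/6 = 42/6 = 7; σ²_Recruitment = ((12−2)/6)² = 2.778
te_Instrument calibration = (2 + 4·5 + 8)/6 = 30/6 = 5; σ²_Instrument calibration = ((8−2)/6)² = 1.000
te_Pilot data = (5 + 4·7 + 15)/6 = 48/6 = 8; σ²_Pilot data = ((15−5)/6)² = 2.778
te_Data collection = (3 + 4·7 + 11)/6 = 42/6 = 7; σ²_Data collection = ((11−3)/6)² = 1.778
te_Data cleaning = (12 + 4·13 + 20)/6 = 84/6 = 14; σ²_Data cleaning = ((20−12)/6)² = 1.778
te_Analysis = (3 + 4·7 + 17)/6 = 48/6 = 8; σ²_Analysis = ((17−3)/6)² = 5.444
te_Draft manuscript = (8 + 4·11 + 20)/6 = 72/6 = 12; σ²_Draft manuscript = ((20−8)/6)² = 4.000

Forward pass:
ES_Literature review = 0; EF_Literature review = 6
ES_Protocol design = 6; EF_Protocol design = 6+15 = 21
ES_IRB approval = 6; EF_IRB approval = 6+10 = 16
ES_Recruitment = 6; EF_Recruitment = 6+7 = 13
ES_Instrument calibration = 6; EF_Instrument calibration = 6+5 = 11
ES_Pilot data = 6; EF_Pilot data = 6+8 = 14
ES_Data collection = max(EF_IRB approval=16, EF_Instrument calibration=11) = 16; EF_Data collection = 16+7 = 23
ES_Data cleaning = 11; EF_Data cleaning = 11+14 = 25
ES_Analysis = 13; EF_Analysis = 13+8 = 21
ES_Draft manuscript = max(EF_Protocol design=21, EF_IRB approval=16, EF_Pilot data=14, EF_Data collection=23, EF_Data cleaning=25, EF_Analysis=21) = 25; EF_Draft manuscript = 25+12 = 37
Expected project duration μ = 37 days. Critical path: Literature review → Instrument calibration → Data cleaning → Draft manuscript.

Variances on critical path: σ²_Literature review=2.778, σ²_Instrument calibration=1.000, σ²_Data cleaning=1.778, σ²_Draft manuscript=4.000.
Largest is σ²_Draft manuscript = 4.000.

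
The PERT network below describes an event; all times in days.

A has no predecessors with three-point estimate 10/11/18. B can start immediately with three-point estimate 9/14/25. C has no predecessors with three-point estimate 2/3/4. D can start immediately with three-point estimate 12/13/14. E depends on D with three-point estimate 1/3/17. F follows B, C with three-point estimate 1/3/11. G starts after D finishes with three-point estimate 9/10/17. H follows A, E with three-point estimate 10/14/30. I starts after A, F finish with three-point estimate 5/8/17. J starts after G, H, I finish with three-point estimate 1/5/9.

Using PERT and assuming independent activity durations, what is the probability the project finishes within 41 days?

0.672

te_A = (10 + 4·11 + 18)/6 = 72/6 = 12; σ²_A = ((18−10)/6)² = 1.778
te_B = (9 + 4·14 + 25)/6 = 90/6 = 15; σ²_B = ((25−9)/6)² = 7.111
te_C = (2 + 4·3 + 4)/6 = 18/6 = 3; σ²_C = ((4−2)/6)² = 0.111
te_D = (12 + 4·13 + 14)/6 = 78/6 = 13; σ²_D = ((14−12)/6)² = 0.111
te_E = (1 + 4·3 + 17)/6 = 30/6 = 5; σ²_E = ((17−1)/6)² = 7.111
te_F = (1 + 4·3 + 11)/6 = 24/6 = 4; σ²_F = ((11−1)/6)² = 2.778
te_G = (9 + 4·10 + 17)/6 = 66/6 = 11; σ²_G = ((17−9)/6)² = 1.778
te_H = (10 + 4·14 + 30)/6 = 96/6 = 16; σ²_H = ((30−10)/6)² = 11.111
te_I = (5 + 4·8 + 17)/6 = 54/6 = 9; σ²_I = ((17−5)/6)² = 4.000
te_J = (1 + 4·5 + 9)/6 = 30/6 = 5; σ²_J = ((9−1)/6)² = 1.778

Forward pass:
ES_A = 0; EF_A = 12
ES_B = 0; EF_B = 15
ES_C = 0; EF_C = 3
ES_D = 0; EF_D = 13
ES_E = 13; EF_E = 13+5 = 18
ES_F = max(EF_B=15, EF_C=3) = 15; EF_F = 15+4 = 19
ES_G = 13; EF_G = 13+11 = 24
ES_H = max(EF_A=12, EF_E=18) = 18; EF_H = 18+16 = 34
ES_I = max(EF_A=12, EF_F=19) = 19; EF_I = 19+9 = 28
ES_J = max(EF_G=24, EF_H=34, EF_I=28) = 34; EF_J = 34+5 = 39
Expected project duration μ = 39 days. Critical path: D → E → H → J.

Variance along critical path = 0.111 + 7.111 + 11.111 + 1.778 = 20.111; σ = √20.111 = 4.485 days.
Z = (41 − 39) / 4.485 = 0.446
P(T ≤ 41) = Φ(0.446) ≈ 0.672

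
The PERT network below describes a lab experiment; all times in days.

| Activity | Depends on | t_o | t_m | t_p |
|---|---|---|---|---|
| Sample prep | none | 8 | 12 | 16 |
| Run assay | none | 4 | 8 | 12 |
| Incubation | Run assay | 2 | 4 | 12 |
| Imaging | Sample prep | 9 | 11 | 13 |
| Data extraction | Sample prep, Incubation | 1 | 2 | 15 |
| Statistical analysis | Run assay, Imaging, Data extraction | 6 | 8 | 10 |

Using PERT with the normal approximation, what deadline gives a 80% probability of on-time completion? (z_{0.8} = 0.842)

32.4 days

te_Sample prep = (8 + 4·12 + 16)/6 = 72/6 = 12; σ²_Sample prep = ((16−8)/6)² = 1.778
te_Run assay = (4 + 4·8 + 12)/6 = 48/6 = 8; σ²_Run assay = ((12−4)/6)² = 1.778
te_Incubation = (2 + 4·4 + 12)/6 = 30/6 = 5; σ²_Incubation = ((12−2)/6)² = 2.778
te_Imaging = (9 + 4·11 + 13)/6 = 66/6 = 11; σ²_Imaging = ((13−9)/6)² = 0.444
te_Data extraction = (1 + 4·2 + 15)/6 = 24/6 = 4; σ²_Data extraction = ((15−1)/6)² = 5.444
te_Statistical analysis = (6 + 4·8 + 10)/6 = 48/6 = 8; σ²_Statistical analysis = ((10−6)/6)² = 0.444

Forward pass:
ES_Sample prep = 0; EF_Sample prep = 12
ES_Run assay = 0; EF_Run assay = 8
ES_Incubation = 8; EF_Incubation = 8+5 = 13
ES_Imaging = 12; EF_Imaging = 12+11 = 23
ES_Data extraction = max(EF_Sample prep=12, EF_Incubation=13) = 13; EF_Data extraction = 13+4 = 17
ES_Statistical analysis = max(EF_Run assay=8, EF_Imaging=23, EF_Data extraction=17) = 23; EF_Statistical analysis = 23+8 = 31
Expected project duration μ = 31 days. Critical path: Sample prep → Imaging → Statistical analysis.

Variance along critical path = 1.778 + 0.444 + 0.444 = 2.667; σ = 1.633 days.
D = μ + z·σ = 31 + 0.842·1.633 = 32.4 days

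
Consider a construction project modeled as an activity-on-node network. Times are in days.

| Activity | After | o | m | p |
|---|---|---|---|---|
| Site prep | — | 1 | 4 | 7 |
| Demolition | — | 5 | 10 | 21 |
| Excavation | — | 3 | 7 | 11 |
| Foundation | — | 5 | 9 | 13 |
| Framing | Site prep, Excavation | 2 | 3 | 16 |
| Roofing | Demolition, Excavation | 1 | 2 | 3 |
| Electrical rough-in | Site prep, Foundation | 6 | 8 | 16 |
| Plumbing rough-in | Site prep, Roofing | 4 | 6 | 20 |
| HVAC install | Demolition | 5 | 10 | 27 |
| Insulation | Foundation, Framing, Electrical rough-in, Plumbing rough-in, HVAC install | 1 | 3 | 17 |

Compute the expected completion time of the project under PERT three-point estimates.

28 days

te_Site prep = (1 + 4·4 + 7)/6 = 24/6 = 4
te_Demolition = (5 + 4·10 + 21)/6 = 66/6 = 11
te_Excavation = (3 + 4·7 + 11)/6 = 42/6 = 7
te_Foundation = (5 + 4·9 + 13)/6 = 54/6 = 9
te_Framing = (2 + 4·3 + 16)/6 = 30/6 = 5
te_Roofing = (1 + 4·2 + 3)/6 = 12/6 = 2
te_Electrical rough-in = (6 + 4·8 + 16)/6 = 54/6 = 9
te_Plumbing rough-in = (4 + 4·6 + 20)/6 = 48/6 = 8
te_HVAC install = (5 + 4·10 + 27)/6 = 72/6 = 12
te_Insulation = (1 + 4·3 + 17)/6 = 30/6 = 5

Forward pass:
ES_Site prep = 0; EF_Site prep = 4
ES_Demolition = 0; EF_Demolition = 11
ES_Excavation = 0; EF_Excavation = 7
ES_Foundation = 0; EF_Foundation = 9
ES_Framing = max(EF_Site prep=4, EF_Excavation=7) = 7; EF_Framing = 7+5 = 12
ES_Roofing = max(EF_Demolition=11, EF_Excavation=7) = 11; EF_Roofing = 11+2 = 13
ES_Electrical rough-in = max(EF_Site prep=4, EF_Foundation=9) = 9; EF_Electrical rough-in = 9+9 = 18
ES_Plumbing rough-in = max(EF_Site prep=4, EF_Roofing=13) = 13; EF_Plumbing rough-in = 13+8 = 21
ES_HVAC install = 11; EF_HVAC install = 11+12 = 23
ES_Insulation = max(EF_Foundation=9, EF_Framing=12, EF_Electrical rough-in=18, EF_Plumbing rough-in=21, EF_HVAC install=23) = 23; EF_Insulation = 23+5 = 28
Expected project duration μ = 28 days. Critical path: Demolition → HVAC install → Insulation.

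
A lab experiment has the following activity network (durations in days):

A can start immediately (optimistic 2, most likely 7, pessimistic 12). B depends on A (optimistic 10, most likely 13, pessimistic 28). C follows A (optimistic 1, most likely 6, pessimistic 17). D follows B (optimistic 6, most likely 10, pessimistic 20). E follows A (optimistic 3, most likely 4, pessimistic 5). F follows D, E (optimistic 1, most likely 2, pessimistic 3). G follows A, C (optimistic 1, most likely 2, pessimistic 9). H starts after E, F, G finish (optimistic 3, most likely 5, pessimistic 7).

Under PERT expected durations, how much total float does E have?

te_A = (2 + 4·7 + 12)/6 = 42/6 = 7
te_B = (10 + 4·13 + 28)/6 = 90/6 = 15
te_C = (1 + 4·6 + 17)/6 = 42/6 = 7
te_D = (6 + 4·10 + 20)/6 = 66/6 = 11
te_E = (3 + 4·4 + 5)/6 = 24/6 = 4
te_F = (1 + 4·2 + 3)/6 = 12/6 = 2
te_G = (1 + 4·2 + 9)/6 = 18/6 = 3
te_H = (3 + 4·5 + 7)/6 = 30/6 = 5

Forward pass:
ES_A = 0; EF_A = 7
ES_B = 7; EF_B = 7+15 = 22
ES_C = 7; EF_C = 7+7 = 14
ES_D = 22; EF_D = 22+11 = 33
ES_E = 7; EF_E = 7+4 = 11
ES_F = max(EF_D=33, EF_E=11) = 33; EF_F = 33+2 = 35
ES_G = max(EF_A=7, EF_C=14) = 14; EF_G = 14+3 = 17
ES_H = max(EF_E=11, EF_F=35, EF_G=17) = 35; EF_H = 35+5 = 40
Expected project duration μ = 40 days. Critical path: A → B → D → F → H.

Backward pass:
LF_H = 40; LS_H = 40−5 = 35
LF_G = LS_H = 35; LS_G = 35−3 = 32
LF_F = LS_H = 35; LS_F = 35−2 = 33
LF_E = min(LS_F=33, LS_H=35) = 33; LS_E = 33−4 = 29
LF_D = LS_F = 33; LS_D = 33−11 = 22
LF_C = LS_G = 32; LS_C = 32−7 = 25
LF_B = LS_D = 22; LS_B = 22−15 = 7
LF_A = min(LS_B=7, LS_C=25, LS_E=29, LS_G=32) = 7; LS_A = 7−7 = 0
Slack_E = LS_E − ES_E = 29 − 7 = 22

22 days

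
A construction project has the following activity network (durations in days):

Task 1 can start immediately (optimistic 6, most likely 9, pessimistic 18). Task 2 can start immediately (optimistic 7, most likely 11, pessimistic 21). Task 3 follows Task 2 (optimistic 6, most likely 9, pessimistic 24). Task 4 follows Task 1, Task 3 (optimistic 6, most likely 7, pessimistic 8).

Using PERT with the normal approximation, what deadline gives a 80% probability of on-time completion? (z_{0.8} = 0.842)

te_Task 1 = (6 + 4·9 + 18)/6 = 60/6 = 10; σ²_Task 1 = ((18−6)/6)² = 4.000
te_Task 2 = (7 + 4·11 + 21)/6 = 72/6 = 12; σ²_Task 2 = ((21−7)/6)² = 5.444
te_Task 3 = (6 + 4·9 + 24)/6 = 66/6 = 11; σ²_Task 3 = ((24−6)/6)² = 9.000
te_Task 4 = (6 + 4·7 + 8)/6 = 42/6 = 7; σ²_Task 4 = ((8−6)/6)² = 0.111

Forward pass:
ES_Task 1 = 0; EF_Task 1 = 10
ES_Task 2 = 0; EF_Task 2 = 12
ES_Task 3 = 12; EF_Task 3 = 12+11 = 23
ES_Task 4 = max(EF_Task 1=10, EF_Task 3=23) = 23; EF_Task 4 = 23+7 = 30
Expected project duration μ = 30 days. Critical path: Task 2 → Task 3 → Task 4.

Variance along critical path = 5.444 + 9.000 + 0.111 = 14.556; σ = 3.815 days.
D = μ + z·σ = 30 + 0.842·3.815 = 33.2 days

33.2 days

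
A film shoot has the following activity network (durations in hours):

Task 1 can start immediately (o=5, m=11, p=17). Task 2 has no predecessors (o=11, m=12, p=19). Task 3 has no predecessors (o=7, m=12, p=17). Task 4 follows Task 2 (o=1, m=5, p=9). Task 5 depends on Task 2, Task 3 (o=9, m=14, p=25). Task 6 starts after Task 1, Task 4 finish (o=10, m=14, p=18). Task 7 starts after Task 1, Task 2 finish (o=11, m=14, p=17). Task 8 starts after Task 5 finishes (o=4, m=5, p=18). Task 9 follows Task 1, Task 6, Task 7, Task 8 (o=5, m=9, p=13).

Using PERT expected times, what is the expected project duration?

44 hours

te_Task 1 = (5 + 4·11 + 17)/6 = 66/6 = 11
te_Task 2 = (11 + 4·12 + 19)/6 = 78/6 = 13
te_Task 3 = (7 + 4·12 + 17)/6 = 72/6 = 12
te_Task 4 = (1 + 4·5 + 9)/6 = 30/6 = 5
te_Task 5 = (9 + 4·14 + 25)/6 = 90/6 = 15
te_Task 6 = (10 + 4·14 + 18)/6 = 84/6 = 14
te_Task 7 = (11 + 4·14 + 17)/6 = 84/6 = 14
te_Task 8 = (4 + 4·5 + 18)/6 = 42/6 = 7
te_Task 9 = (5 + 4·9 + 13)/6 = 54/6 = 9

Forward pass:
ES_Task 1 = 0; EF_Task 1 = 11
ES_Task 2 = 0; EF_Task 2 = 13
ES_Task 3 = 0; EF_Task 3 = 12
ES_Task 4 = 13; EF_Task 4 = 13+5 = 18
ES_Task 5 = max(EF_Task 2=13, EF_Task 3=12) = 13; EF_Task 5 = 13+15 = 28
ES_Task 6 = max(EF_Task 1=11, EF_Task 4=18) = 18; EF_Task 6 = 18+14 = 32
ES_Task 7 = max(EF_Task 1=11, EF_Task 2=13) = 13; EF_Task 7 = 13+14 = 27
ES_Task 8 = 28; EF_Task 8 = 28+7 = 35
ES_Task 9 = max(EF_Task 1=11, EF_Task 6=32, EF_Task 7=27, EF_Task 8=35) = 35; EF_Task 9 = 35+9 = 44
Expected project duration μ = 44 hours. Critical path: Task 2 → Task 5 → Task 8 → Task 9.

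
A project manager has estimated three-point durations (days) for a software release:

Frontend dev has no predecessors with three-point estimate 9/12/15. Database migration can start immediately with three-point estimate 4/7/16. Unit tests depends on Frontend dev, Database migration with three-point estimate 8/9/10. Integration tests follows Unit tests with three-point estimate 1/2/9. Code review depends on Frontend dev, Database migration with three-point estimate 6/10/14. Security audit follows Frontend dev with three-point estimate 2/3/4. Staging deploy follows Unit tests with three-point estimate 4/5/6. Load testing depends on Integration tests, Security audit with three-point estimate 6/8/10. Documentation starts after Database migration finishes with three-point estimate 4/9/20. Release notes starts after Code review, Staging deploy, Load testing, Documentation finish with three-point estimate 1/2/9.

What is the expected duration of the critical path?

35 days

te_Frontend dev = (9 + 4·12 + 15)/6 = 72/6 = 12
te_Database migration = (4 + 4·7 + 16)/6 = 48/6 = 8
te_Unit tests = (8 + 4·9 + 10)/6 = 54/6 = 9
te_Integration tests = (1 + 4·2 + 9)/6 = 18/6 = 3
te_Code review = (6 + 4·10 + 14)/6 = 60/6 = 10
te_Security audit = (2 + 4·3 + 4)/6 = 18/6 = 3
te_Staging deploy = (4 + 4·5 + 6)/6 = 30/6 = 5
te_Load testing = (6 + 4·8 + 10)/6 = 48/6 = 8
te_Documentation = (4 + 4·9 + 20)/6 = 60/6 = 10
te_Release notes = (1 + 4·2 + 9)/6 = 18/6 = 3

Forward pass:
ES_Frontend dev = 0; EF_Frontend dev = 12
ES_Database migration = 0; EF_Database migration = 8
ES_Unit tests = max(EF_Frontend dev=12, EF_Database migration=8) = 12; EF_Unit tests = 12+9 = 21
ES_Integration tests = 21; EF_Integration tests = 21+3 = 24
ES_Code review = max(EF_Frontend dev=12, EF_Database migration=8) = 12; EF_Code review = 12+10 = 22
ES_Security audit = 12; EF_Security audit = 12+3 = 15
ES_Staging deploy = 21; EF_Staging deploy = 21+5 = 26
ES_Load testing = max(EF_Integration tests=24, EF_Security audit=15) = 24; EF_Load testing = 24+8 = 32
ES_Documentation = 8; EF_Documentation = 8+10 = 18
ES_Release notes = max(EF_Code review=22, EF_Staging deploy=26, EF_Load testing=32, EF_Documentation=18) = 32; EF_Release notes = 32+3 = 35
Expected project duration μ = 35 days. Critical path: Frontend dev → Unit tests → Integration tests → Load testing → Release notes.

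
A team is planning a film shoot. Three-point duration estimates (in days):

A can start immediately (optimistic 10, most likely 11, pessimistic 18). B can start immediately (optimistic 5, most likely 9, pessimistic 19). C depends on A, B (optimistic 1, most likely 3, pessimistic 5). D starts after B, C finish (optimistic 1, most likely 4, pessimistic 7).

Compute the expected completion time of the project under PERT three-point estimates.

19 days

te_A = (10 + 4·11 + 18)/6 = 72/6 = 12
te_B = (5 + 4·9 + 19)/6 = 60/6 = 10
te_C = (1 + 4·3 + 5)/6 = 18/6 = 3
te_D = (1 + 4·4 + 7)/6 = 24/6 = 4

Forward pass:
ES_A = 0; EF_A = 12
ES_B = 0; EF_B = 10
ES_C = max(EF_A=12, EF_B=10) = 12; EF_C = 12+3 = 15
ES_D = max(EF_B=10, EF_C=15) = 15; EF_D = 15+4 = 19
Expected project duration μ = 19 days. Critical path: A → C → D.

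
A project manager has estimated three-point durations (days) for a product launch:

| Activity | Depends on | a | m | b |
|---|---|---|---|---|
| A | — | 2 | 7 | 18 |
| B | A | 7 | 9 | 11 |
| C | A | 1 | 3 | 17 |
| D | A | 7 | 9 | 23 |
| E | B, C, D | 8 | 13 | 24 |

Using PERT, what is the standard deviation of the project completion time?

te_A = (2 + 4·7 + 18)/6 = 48/6 = 8; σ²_A = ((18−2)/6)² = 7.111
te_B = (7 + 4·9 + 11)/6 = 54/6 = 9; σ²_B = ((11−7)/6)² = 0.444
te_C = (1 + 4·3 + 17)/6 = 30/6 = 5; σ²_C = ((17−1)/6)² = 7.111
te_D = (7 + 4·9 + 23)/6 = 66/6 = 11; σ²_D = ((23−7)/6)² = 7.111
te_E = (8 + 4·13 + 24)/6 = 84/6 = 14; σ²_E = ((24−8)/6)² = 7.111

Forward pass:
ES_A = 0; EF_A = 8
ES_B = 8; EF_B = 8+9 = 17
ES_C = 8; EF_C = 8+5 = 13
ES_D = 8; EF_D = 8+11 = 19
ES_E = max(EF_B=17, EF_C=13, EF_D=19) = 19; EF_E = 19+14 = 33
Expected project duration μ = 33 days. Critical path: A → D → E.

Variance along critical path = 7.111 + 7.111 + 7.111 = 21.333
σ = √21.333 = 4.619 days

4.62 days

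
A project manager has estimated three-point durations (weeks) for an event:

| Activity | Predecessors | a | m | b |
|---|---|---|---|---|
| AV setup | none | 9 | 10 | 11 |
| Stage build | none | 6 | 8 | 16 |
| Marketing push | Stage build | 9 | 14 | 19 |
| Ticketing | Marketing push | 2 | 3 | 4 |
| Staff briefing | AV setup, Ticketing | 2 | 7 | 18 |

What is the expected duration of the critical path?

34 weeks

te_AV setup = (9 + 4·10 + 11)/6 = 60/6 = 10
te_Stage build = (6 + 4·8 + 16)/6 = 54/6 = 9
te_Marketing push = (9 + 4·14 + 19)/6 = 84/6 = 14
te_Ticketing = (2 + 4·3 + 4)/6 = 18/6 = 3
te_Staff briefing = (2 + 4·7 + 18)/6 = 48/6 = 8

Forward pass:
ES_AV setup = 0; EF_AV setup = 10
ES_Stage build = 0; EF_Stage build = 9
ES_Marketing push = 9; EF_Marketing push = 9+14 = 23
ES_Ticketing = 23; EF_Ticketing = 23+3 = 26
ES_Staff briefing = max(EF_AV setup=10, EF_Ticketing=26) = 26; EF_Staff briefing = 26+8 = 34
Expected project duration μ = 34 weeks. Critical path: Stage build → Marketing push → Ticketing → Staff briefing.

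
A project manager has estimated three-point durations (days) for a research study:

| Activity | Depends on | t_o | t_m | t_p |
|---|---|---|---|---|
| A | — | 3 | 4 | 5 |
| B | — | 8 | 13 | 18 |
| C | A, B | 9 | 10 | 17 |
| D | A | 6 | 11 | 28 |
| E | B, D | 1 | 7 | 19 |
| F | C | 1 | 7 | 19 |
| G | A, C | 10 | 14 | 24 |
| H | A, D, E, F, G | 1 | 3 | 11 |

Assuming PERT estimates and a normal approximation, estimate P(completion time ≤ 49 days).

te_A = (3 + 4·4 + 5)/6 = 24/6 = 4; σ²_A = ((5−3)/6)² = 0.111
te_B = (8 + 4·13 + 18)/6 = 78/6 = 13; σ²_B = ((18−8)/6)² = 2.778
te_C = (9 + 4·10 + 17)/6 = 66/6 = 11; σ²_C = ((17−9)/6)² = 1.778
te_D = (6 + 4·11 + 28)/6 = 78/6 = 13; σ²_D = ((28−6)/6)² = 13.444
te_E = (1 + 4·7 + 19)/6 = 48/6 = 8; σ²_E = ((19−1)/6)² = 9.000
te_F = (1 + 4·7 + 19)/6 = 48/6 = 8; σ²_F = ((19−1)/6)² = 9.000
te_G = (10 + 4·14 + 24)/6 = 90/6 = 15; σ²_G = ((24−10)/6)² = 5.444
te_H = (1 + 4·3 + 11)/6 = 24/6 = 4; σ²_H = ((11−1)/6)² = 2.778

Forward pass:
ES_A = 0; EF_A = 4
ES_B = 0; EF_B = 13
ES_C = max(EF_A=4, EF_B=13) = 13; EF_C = 13+11 = 24
ES_D = 4; EF_D = 4+13 = 17
ES_E = max(EF_B=13, EF_D=17) = 17; EF_E = 17+8 = 25
ES_F = 24; EF_F = 24+8 = 32
ES_G = max(EF_A=4, EF_C=24) = 24; EF_G = 24+15 = 39
ES_H = max(EF_A=4, EF_D=17, EF_E=25, EF_F=32, EF_G=39) = 39; EF_H = 39+4 = 43
Expected project duration μ = 43 days. Critical path: B → C → G → H.

Variance along critical path = 2.778 + 1.778 + 5.444 + 2.778 = 12.778; σ = √12.778 = 3.575 days.
Z = (49 − 43) / 3.575 = 1.679
P(T ≤ 49) = Φ(1.679) ≈ 0.953

0.953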